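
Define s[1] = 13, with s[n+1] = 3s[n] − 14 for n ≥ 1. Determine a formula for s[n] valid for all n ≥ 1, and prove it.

Claim: s[n] = 2·3^n + 7.

Base case: s[1] = 13, and 2·3^1 + 7 = 6 + 7 = 13.
Assume s[r] = 2·3^r + 7 for some r ≥ 1.
Then s[r+1] = 3s[r] − 14 = 3·(2·3^r + 7) − 14 = 6·3^r + 21 − 14 = 2·3^{r+1} + 7.
So the formula holds for r+1, and by induction s[n] = 2·3^n + 7 for all n ≥ 1.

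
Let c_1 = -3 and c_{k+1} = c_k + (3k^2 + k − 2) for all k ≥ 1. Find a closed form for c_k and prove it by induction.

Claim: c_k = k^3 − k^2 − 2k − 1.

Base case: c_1 = -3, and 1^3 − 1^2 − 2·1 − 1 = -3.
Assume c_j = j^3 − j^2 − 2j − 1.
Then c_{j+1} = c_j + (3j^2 + j − 2) = (j^3 − j^2 − 2j − 1) + (3j^2 + j − 2) = j^3 + 2j^2 − j − 3,
and (j+1)^3 − (j+1)^2 − 2·(j+1) − 1 = j^3 + 2j^2 − j − 3.
Hence c_k = k^3 − k^2 − 2k − 1 for every k ≥ 1, by induction.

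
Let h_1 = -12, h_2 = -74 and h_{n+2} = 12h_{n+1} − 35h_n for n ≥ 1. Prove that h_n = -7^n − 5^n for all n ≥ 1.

Base cases: h_1 = -12 and -7^1 − 5^1 = -12; h_2 = -74 and -7^2 − 5^2 = -74.
Assume h_j = -7^j − 5^j for all 1 ≤ j ≤ m, where m ≥ 2.
Then h_{m+1} = 12h_m − 35h_{m−1} = 12·(-7^m − 5^m) − 35·(-7^{m−1} − 5^{m−1}) = -(12·7 − 35)7^{m−1} − (12·5 − 35)5^{m−1} = -49·7^{m−1} − 25·5^{m−1} = -7^{m+1} − 5^{m+1}.
Hence h_n = -7^n − 5^n for every n ≥ 1, by strong induction.

h_n = -7^n − 5^n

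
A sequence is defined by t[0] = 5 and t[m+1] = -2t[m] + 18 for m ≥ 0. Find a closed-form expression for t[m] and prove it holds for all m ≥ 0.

Claim: t[m] = -(-2)^m + 6.

Base case: t[0] = 5, and -(-2)^0 + 6 = -1 + 6 = 5.
Assume t[k] = -(-2)^k + 6 for some k ≥ 0.
Then t[k+1] = -2t[k] + 18 = -2·(-(-2)^k + 6) + 18 = 2·(-2)^k − 12 + 18 = -(-2)^{k+1} + 6.
Hence t[m] = -(-2)^m + 6 for every m ≥ 0, by induction.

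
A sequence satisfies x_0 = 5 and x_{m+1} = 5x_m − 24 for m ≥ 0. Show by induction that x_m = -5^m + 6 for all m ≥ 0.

Base case: x_0 = 5, and -5^0 + 6 = -1 + 6 = 5.
Assume x_k = -5^k + 6 for some k ≥ 0.
Then x_{k+1} = 5x_k − 24 = 5·(-5^k + 6) − 24 = -5^{k+1} + 30 − 24 = -5^{k+1} + 6.
So the formula holds for k+1, and by induction x_m = -5^m + 6 for all m ≥ 0.

x_m = -5^m + 6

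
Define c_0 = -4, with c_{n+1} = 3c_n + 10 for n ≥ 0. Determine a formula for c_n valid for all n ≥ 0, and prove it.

Claim: c_n = 3^n − 5.

Base case: c_0 = -4, and 3^0 − 5 = 1 − 5 = -4.
Assume c_r = 3^r − 5 for some r ≥ 0.
Then c_{r+1} = 3c_r + 10 = 3·(3^r − 5) + 10 = 3^{r+1} − 15 + 10 = 3^{r+1} − 5.
Hence c_n = 3^n − 5 for every n ≥ 0, by induction.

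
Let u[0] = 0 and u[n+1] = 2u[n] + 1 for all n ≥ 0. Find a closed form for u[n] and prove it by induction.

Claim: u[n] = 2^n − 1.

Base case: u[0] = 0, and 2^0 − 1 = 1 − 1 = 0.
Assume u[k] = 2^k − 1 for some k ≥ 0.
Then u[k+1] = 2u[k] + 1 = 2·(2^k − 1) + 1 = 2^{k+1} − 2 + 1 = 2^{k+1} − 1.
So the formula holds for k+1, and by induction u[n] = 2^n − 1 for all n ≥ 0.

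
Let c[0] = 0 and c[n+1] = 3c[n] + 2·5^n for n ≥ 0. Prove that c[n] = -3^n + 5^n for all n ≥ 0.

Base case: c[0] = 0, and -3^0 + 5^0 = -1 + 1 = 0.
Assume c[r] = -3^r + 5^r for some r ≥ 0.
Then c[r+1] = 3c[r] + 2·5^r = 3·(-3^r + 5^r) + 2·5^r = -3^{r+1} + 3·5^r + 2·5^r = -3^{r+1} + 5·5^r = -3^{r+1} + 5^{r+1}.
This completes the inductive step, so c[n] = -3^n + 5^n for all n ≥ 0.

c[n] = -3^n + 5^n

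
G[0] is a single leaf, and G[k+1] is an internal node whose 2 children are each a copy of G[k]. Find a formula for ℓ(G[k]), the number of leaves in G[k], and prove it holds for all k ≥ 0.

Claim: ℓ(G[k]) = 2^k.

Base case: ℓ(G[0]) = 1, and 2^0 = 1.
Assume ℓ(G[j]) = 2^j.
Then ℓ(G[j+1]) = 2·ℓ(G[j]) = 2·2^j = 2^{j+1}.
So the formula holds for j+1, and by induction ℓ(G[k]) = 2^k for all k ≥ 0.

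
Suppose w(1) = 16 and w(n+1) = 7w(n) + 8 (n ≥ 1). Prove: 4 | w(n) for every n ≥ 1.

Base case: w(1) = 16 = 4·4, so 4 | w(1).
Assume 4 | w(m), so w(m) = 4t for some integer t.
Then w(m+1) = 7w(m) + 8 = 7·(4t) + 8 = 4(7t + 2), so 4 | w(m+1).
Hence 4 | w(n) for every n ≥ 1, by induction.

4 | w(n)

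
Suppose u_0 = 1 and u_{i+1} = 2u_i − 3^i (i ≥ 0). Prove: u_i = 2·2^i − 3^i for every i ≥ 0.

Base case: u_0 = 1, and 2·2^0 − 3^0 = 2 − 1 = 1.
Assume u_r = 2·2^r − 3^r for some r ≥ 0.
Then u_{r+1} = 2u_r − 3^r = 2·(2·2^r − 3^r) − 3^r = 2·2^{r+1} − 2·3^r − 3^r = 2·2^{r+1} − 3·3^r = 2·2^{r+1} − 3^{r+1}.
So the formula holds for r+1, and by induction u_i = 2·2^i − 3^i for all i ≥ 0.

u_i = 2·2^i − 3^i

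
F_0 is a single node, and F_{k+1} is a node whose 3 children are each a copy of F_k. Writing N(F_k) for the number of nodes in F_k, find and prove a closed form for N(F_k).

Claim: N(F_k) = (3^{k+1} − 1)/2.

Base case: N(F_0) = 1, and (3^{0+1} − 1)/2 = 1.
Assume N(F_j) = (3^{j+1} − 1)/2.
Then N(F_{j+1}) = 1 + 3N(F_j) = 1 + 3·(3^{j+1} − 1)/2 = 1 + (3^{j+2} − 3)/2 = (2 + 3^{j+2} − 3)/2 = (3^{j+2} − 1)/2.
By induction, N(F_k) = (3^{k+1} − 1)/2 for all k ≥ 0.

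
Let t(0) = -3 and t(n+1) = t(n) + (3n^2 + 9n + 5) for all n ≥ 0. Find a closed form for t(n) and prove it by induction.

Claim: t(n) = n^3 + 3n^2 + n − 3.

Base case: t(0) = -3, and 0^3 + 3·0^2 + 0 − 3 = -3.
Assume t(m) = m^3 + 3m^2 + m − 3.
Then t(m+1) = t(m) + (3m^2 + 9m + 5) = (m^3 + 3m^2 + m − 3) + (3m^2 + 9m + 5) = m^3 + 6m^2 + 10m + 2,
and (m+1)^3 + 3·(m+1)^2 + (m+1) − 3 = m^3 + 6m^2 + 10m + 2.
Hence t(n) = n^3 + 3n^2 + n − 3 for every n ≥ 0, by induction.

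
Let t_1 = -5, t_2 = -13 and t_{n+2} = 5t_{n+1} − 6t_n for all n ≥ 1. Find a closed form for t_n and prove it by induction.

Claim: t_n = -2^n − 3^n.

Base cases: t_1 = -5 and -2^1 − 3^1 = -5; t_2 = -13 and -2^2 − 3^2 = -13.
Assume t_i = -2^i − 3^i for all 1 ≤ i ≤ j, where j ≥ 2.
Then t_{j+1} = 5t_j − 6t_{j−1} = 5·(-2^j − 3^j) − 6·(-2^{j−1} − 3^{j−1}) = -(5·2 − 6)2^{j−1} − (5·3 − 6)3^{j−1} = -4·2^{j−1} − 9·3^{j−1} = -2^{j+1} − 3^{j+1}.
So the formula holds for j+1, and by strong induction t_n = -2^n − 3^n for all n ≥ 1.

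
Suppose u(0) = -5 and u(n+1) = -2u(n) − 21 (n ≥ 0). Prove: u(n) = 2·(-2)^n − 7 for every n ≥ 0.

Base case: u(0) = -5, and 2·(-2)^0 − 7 = 2 − 7 = -5.
Assume u(r) = 2·(-2)^r − 7 for some r ≥ 0.
Then u(r+1) = -2u(r) − 21 = -2·(2·(-2)^r − 7) − 21 = -4·(-2)^r + 14 − 21 = 2·(-2)^{r+1} − 7.
By induction, u(n) = 2·(-2)^n − 7 for all n ≥ 0.

u(n) = 2·(-2)^n − 7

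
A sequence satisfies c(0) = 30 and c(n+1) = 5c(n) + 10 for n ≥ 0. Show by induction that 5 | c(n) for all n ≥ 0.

Base case: c(0) = 30 = 5·6, so 5 | c(0).
Assume 5 | c(j), so c(j) = 5t for some integer t.
Then c(j+1) = 5c(j) + 10 = 5·(5t) + 10 = 5(5t + 2), so 5 | c(j+1).
So the property holds for j+1, and by induction 5 | c(n) for all n ≥ 0.

5 | c(n)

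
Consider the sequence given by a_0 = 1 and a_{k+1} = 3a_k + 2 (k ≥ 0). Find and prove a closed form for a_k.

Claim: a_k = 2·3^k − 1.

Base case: a_0 = 1, and 2·3^0 − 1 = 2 − 1 = 1.
Assume a_r = 2·3^r − 1 for some r ≥ 0.
Then a_{r+1} = 3a_r + 2 = 3·(2·3^r − 1) + 2 = 6·3^r − 3 + 2 = 2·3^{r+1} − 1.
Hence a_k = 2·3^k − 1 for every k ≥ 0, by induction.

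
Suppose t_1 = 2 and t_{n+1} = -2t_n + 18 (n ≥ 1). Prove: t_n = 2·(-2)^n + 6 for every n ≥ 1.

Base case: t_1 = 2, and 2·(-2)^1 + 6 = -4 + 6 = 2.
Assume t_j = 2·(-2)^j + 6 for some j ≥ 1.
Then t_{j+1} = -2t_j + 18 = -2·(2·(-2)^j + 6) + 18 = -4·(-2)^j − 12 + 18 = 2·(-2)^{j+1} + 6.
This completes the inductive step, so t_n = 2·(-2)^n + 6 for all n ≥ 1.

t_n = 2·(-2)^n + 6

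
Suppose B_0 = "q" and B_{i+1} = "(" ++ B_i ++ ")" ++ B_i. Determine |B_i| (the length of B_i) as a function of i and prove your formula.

Claim: |B_i| = 3·2^i − 2.

Base case: |B_0| = 1, and 3·2^0 − 2 = 1.
Assume |B_m| = 3·2^m − 2.
Then |B_{m+1}| = 1 + |B_m| + 1 + |B_m| = 2|B_m| + 2 = 2(3·2^m − 2) + 2 = 3·2^{m+1} − 4 + 2 = 3·2^{m+1} − 2.
This completes the inductive step, so |B_i| = 3·2^i − 2 for all i ≥ 0.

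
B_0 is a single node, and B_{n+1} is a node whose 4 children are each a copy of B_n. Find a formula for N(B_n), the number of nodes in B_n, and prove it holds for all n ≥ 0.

Claim: N(B_n) = (4^{n+1} − 1)/3.

Base case: N(B_0) = 1, and (4^{0+1} − 1)/3 = 1.
Assume N(B_j) = (4^{j+1} − 1)/3.
Then N(B_{j+1}) = 1 + 4N(B_j) = 1 + 4·(4^{j+1} − 1)/3 = 1 + (4^{j+2} − 4)/3 = (3 + 4^{j+2} − 4)/3 = (4^{j+2} − 1)/3.
So the formula holds for j+1, and by induction N(B_n) = (4^{n+1} − 1)/3 for all n ≥ 0.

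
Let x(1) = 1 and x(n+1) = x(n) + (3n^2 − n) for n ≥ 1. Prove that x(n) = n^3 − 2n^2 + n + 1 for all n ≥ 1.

Base case: x(1) = 1, and 1^3 − 2·1^2 + 1 + 1 = 1.
Assume x(j) = j^3 − 2j^2 + j + 1.
Then x(j+1) = x(j) + (3j^2 − j) = (j^3 − 2j^2 + j + 1) + (3j^2 − j) = j^3 + j^2 + 1,
and (j+1)^3 − 2·(j+1)^2 + (j+1) + 1 = j^3 + j^2 + 1.
This completes the inductive step, so x(n) = n^3 − 2n^2 + n + 1 for all n ≥ 1.

x(n) = n^3 − 2n^2 + n + 1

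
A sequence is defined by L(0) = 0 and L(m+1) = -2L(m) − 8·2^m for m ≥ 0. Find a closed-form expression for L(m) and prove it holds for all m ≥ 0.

Claim: L(m) = 2·(-2)^m − 2·2^m.

Base case: L(0) = 0, and 2·(-2)^0 − 2·2^0 = 2 − 2 = 0.
Assume L(k) = 2·(-2)^k − 2·2^k for some k ≥ 0.
Then L(k+1) = -2L(k) − 8·2^k = -2·(2·(-2)^k − 2·2^k) − 8·2^k = 2·(-2)^{k+1} + 4·2^k − 8·2^k = 2·(-2)^{k+1} − 4·2^k = 2·(-2)^{k+1} − 2·2^{k+1}.
Hence L(m) = 2·(-2)^m − 2·2^m for every m ≥ 0, by induction.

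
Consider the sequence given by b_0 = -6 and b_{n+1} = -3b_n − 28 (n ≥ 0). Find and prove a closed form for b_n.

Claim: b_n = (-3)^n − 7.

Base case: b_0 = -6, and (-3)^0 − 7 = 1 − 7 = -6.
Assume b_r = (-3)^r − 7 for some r ≥ 0.
Then b_{r+1} = -3b_r − 28 = -3·((-3)^r − 7) − 28 = -3·(-3)^r + 21 − 28 = (-3)^{r+1} − 7.
By induction, b_n = (-3)^n − 7 for all n ≥ 0.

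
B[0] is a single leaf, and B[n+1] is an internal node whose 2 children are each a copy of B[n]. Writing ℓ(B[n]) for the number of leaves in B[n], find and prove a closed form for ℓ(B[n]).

Claim: ℓ(B[n]) = 2^n.

Base case: ℓ(B[0]) = 1, and 2^0 = 1.
Assume ℓ(B[j]) = 2^j.
Then ℓ(B[j+1]) = 2·ℓ(B[j]) = 2·2^j = 2^{j+1}.
By induction, ℓ(B[n]) = 2^n for all n ≥ 0.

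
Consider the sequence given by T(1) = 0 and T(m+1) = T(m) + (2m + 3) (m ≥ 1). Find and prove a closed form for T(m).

Claim: T(m) = m^2 + 2m − 3.

Base case: T(1) = 0, and 1^2 + 2·1 − 3 = 0.
Assume T(j) = j^2 + 2j − 3.
Then T(j+1) = T(j) + (2j + 3) = (j^2 + 2j − 3) + (2j + 3) = j^2 + 4j,
and (j+1)^2 + 2·(j+1) − 3 = j^2 + 4j.
Hence T(m) = m^2 + 2m − 3 for every m ≥ 1, by induction.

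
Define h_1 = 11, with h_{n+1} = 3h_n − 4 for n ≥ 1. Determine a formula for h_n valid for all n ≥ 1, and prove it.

Claim: h_n = 3^{n+1} + 2.

Base case: h_1 = 11, and 3^{1+1} + 2 = 9 + 2 = 11.
Assume h_k = 3^{k+1} + 2 for some k ≥ 1.
Then h_{k+1} = 3h_k − 4 = 3·(3^{k+1} + 2) − 4 = 3^{k+2} + 6 − 4 = 3^{k+2} + 2.
So the formula holds for k+1, and by induction h_n = 3^{n+1} + 2 for all n ≥ 1.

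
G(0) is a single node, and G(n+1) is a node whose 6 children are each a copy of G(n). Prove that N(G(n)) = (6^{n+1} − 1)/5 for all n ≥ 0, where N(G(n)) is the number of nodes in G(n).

Base case: N(G(0)) = 1, and (6^{0+1} − 1)/5 = 1.
Assume N(G(m)) = (6^{m+1} − 1)/5.
Then N(G(m+1)) = 1 + 6N(G(m)) = 1 + 6·(6^{m+1} − 1)/5 = 1 + (6^{m+2} − 6)/5 = (5 + 6^{m+2} − 6)/5 = (6^{m+2} − 1)/5.
This completes the inductive step, so N(G(n)) = (6^{n+1} − 1)/5 for all n ≥ 0.

N(G(n)) = (6^{n+1} − 1)/5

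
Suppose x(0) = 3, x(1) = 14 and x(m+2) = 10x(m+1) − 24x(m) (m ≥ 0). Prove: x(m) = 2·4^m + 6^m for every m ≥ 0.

Base cases: x(0) = 3 and 2·4^0 + 6^0 = 3; x(1) = 14 and 2·4^1 + 6^1 = 14.
Assume x(j) = 2·4^j + 6^j for all 0 ≤ j ≤ r, where r ≥ 1.
Then x(r+1) = 10x(r) − 24x(r−1) = 10·(2·4^r + 6^r) − 24·(2·4^{r−1} + 6^{r−1}) = 2·(10·4 − 24)4^{r−1} + (10·6 − 24)6^{r−1} = 32·4^{r−1} + 36·6^{r−1} = 2·4^{r+1} + 6^{r+1}.
So the formula holds for r+1, and by strong induction x(m) = 2·4^m + 6^m for all m ≥ 0.

x(m) = 2·4^m + 6^m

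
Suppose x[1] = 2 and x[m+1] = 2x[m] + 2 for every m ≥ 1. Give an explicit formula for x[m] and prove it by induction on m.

Claim: x[m] = 2^{m+1} − 2.

Base case: x[1] = 2, and 2^{1+1} − 2 = 4 − 2 = 2.
Assume x[r] = 2^{r+1} − 2 for some r ≥ 1.
Then x[r+1] = 2x[r] + 2 = 2·(2^{r+1} − 2) + 2 = 2^{r+2} − 4 + 2 = 2^{r+2} − 2.
By induction, x[m] = 2^{m+1} − 2 for all m ≥ 1.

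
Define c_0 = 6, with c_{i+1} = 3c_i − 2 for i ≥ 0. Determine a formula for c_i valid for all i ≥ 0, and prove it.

Claim: c_i = 5·3^i + 1.

Base case: c_0 = 6, and 5·3^0 + 1 = 5 + 1 = 6.
Assume c_m = 5·3^m + 1 for some m ≥ 0.
Then c_{m+1} = 3c_m − 2 = 3·(5·3^m + 1) − 2 = 15·3^m + 3 − 2 = 5·3^{m+1} + 1.
Hence c_i = 5·3^i + 1 for every i ≥ 0, by induction.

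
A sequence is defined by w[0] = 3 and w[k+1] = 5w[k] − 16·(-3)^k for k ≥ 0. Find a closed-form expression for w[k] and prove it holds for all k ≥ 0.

Claim: w[k] = 5^k + 2·(-3)^k.

Base case: w[0] = 3, and 5^0 + 2·(-3)^0 = 1 + 2 = 3.
Assume w[m] = 5^m + 2·(-3)^m for some m ≥ 0.
Then w[m+1] = 5w[m] − 16·(-3)^m = 5·(5^m + 2·(-3)^m) − 16·(-3)^m = 5^{m+1} + 10·(-3)^m − 16·(-3)^m = 5^{m+1} − 6·(-3)^m = 5^{m+1} + 2·(-3)^{m+1}.
By induction, w[k] = 5^k + 2·(-3)^k for all k ≥ 0.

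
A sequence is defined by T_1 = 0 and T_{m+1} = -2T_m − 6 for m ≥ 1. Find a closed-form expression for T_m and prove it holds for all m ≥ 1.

Claim: T_m = -(-2)^m − 2.

Base case: T_1 = 0, and -(-2)^1 − 2 = 2 − 2 = 0.
Assume T_j = -(-2)^j − 2 for some j ≥ 1.
Then T_{j+1} = -2T_j − 6 = -2·(-(-2)^j − 2) − 6 = 2·(-2)^j + 4 − 6 = -(-2)^{j+1} − 2.
So the formula holds for j+1, and by induction T_m = -(-2)^m − 2 for all m ≥ 1.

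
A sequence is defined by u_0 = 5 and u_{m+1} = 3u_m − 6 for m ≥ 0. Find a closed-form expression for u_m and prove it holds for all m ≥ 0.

Claim: u_m = 2·3^m + 3.

Base case: u_0 = 5, and 2·3^0 + 3 = 2 + 3 = 5.
Assume u_j = 2·3^j + 3 for some j ≥ 0.
Then u_{j+1} = 3u_j − 6 = 3·(2·3^j + 3) − 6 = 6·3^j + 9 − 6 = 2·3^{j+1} + 3.
Hence u_m = 2·3^m + 3 for every m ≥ 0, by induction.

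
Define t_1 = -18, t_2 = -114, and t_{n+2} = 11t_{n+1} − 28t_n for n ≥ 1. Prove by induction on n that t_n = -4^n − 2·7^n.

Base cases: t_1 = -18 and -4^1 − 2·7^1 = -18; t_2 = -114 and -4^2 − 2·7^2 = -114.
Assume t_j = -4^j − 2·7^j for all 1 ≤ j ≤ k, where k ≥ 2.
Then t_{k+1} = 11t_k − 28t_{k−1} = 11·(-4^k − 2·7^k) − 28·(-4^{k−1} − 2·7^{k−1}) = -(11·4 − 28)4^{k−1} − 2·(11·7 − 28)7^{k−1} = -16·4^{k−1} − 98·7^{k−1} = -4^{k+1} − 2·7^{k+1}.
So the formula holds for k+1, and by strong induction t_n = -4^n − 2·7^n for all n ≥ 1.

t_n = -4^n − 2·7^n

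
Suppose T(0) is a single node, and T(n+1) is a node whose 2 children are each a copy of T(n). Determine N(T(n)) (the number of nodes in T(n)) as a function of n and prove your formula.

Claim: N(T(n)) = 2^{n+1} − 1.

Base case: N(T(0)) = 1, and 2^{0+1} − 1 = 1.
Assume N(T(r)) = 2^{r+1} − 1.
Then N(T(r+1)) = 1 + 2N(T(r)) = 1 + 2(2^{r+1} − 1) = 2^{r+2} − 2 + 1 = 2^{r+2} − 1.
This completes the inductive step, so N(T(n)) = 2^{n+1} − 1 for all n ≥ 0.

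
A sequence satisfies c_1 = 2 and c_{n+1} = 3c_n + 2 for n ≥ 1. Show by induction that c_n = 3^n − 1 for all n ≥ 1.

Base case: c_1 = 2, and 3^1 − 1 = 3 − 1 = 2.
Assume c_k = 3^k − 1 for some k ≥ 1.
Then c_{k+1} = 3c_k + 2 = 3·(3^k − 1) + 2 = 3^{k+1} − 3 + 2 = 3^{k+1} − 1.
Hence c_n = 3^n − 1 for every n ≥ 1, by induction.

c_n = 3^n − 1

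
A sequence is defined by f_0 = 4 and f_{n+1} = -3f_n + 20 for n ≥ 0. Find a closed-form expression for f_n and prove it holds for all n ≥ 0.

Claim: f_n = -(-3)^n + 5.

Base case: f_0 = 4, and -(-3)^0 + 5 = -1 + 5 = 4.
Assume f_m = -(-3)^m + 5 for some m ≥ 0.
Then f_{m+1} = -3f_m + 20 = -3·(-(-3)^m + 5) + 20 = 3·(-3)^m − 15 + 20 = -(-3)^{m+1} + 5.
By induction, f_n = -(-3)^n + 5 for all n ≥ 0.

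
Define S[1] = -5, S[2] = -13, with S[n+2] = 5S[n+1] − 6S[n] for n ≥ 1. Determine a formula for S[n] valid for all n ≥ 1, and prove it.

Claim: S[n] = -3^n − 2^n.

Base cases: S[1] = -5 and -3^1 − 2^1 = -5; S[2] = -13 and -3^2 − 2^2 = -13.
Assume S[j] = -3^j − 2^j for all 1 ≤ j ≤ m, where m ≥ 2.
Then S[m+1] = 5S[m] − 6S[m−1] = 5·(-3^m − 2^m) − 6·(-3^{m−1} − 2^{m−1}) = -(5·3 − 6)3^{m−1} − (5·2 − 6)2^{m−1} = -9·3^{m−1} − 4·2^{m−1} = -3^{m+1} − 2^{m+1}.
By strong induction, S[n] = -3^n − 2^n for all n ≥ 1.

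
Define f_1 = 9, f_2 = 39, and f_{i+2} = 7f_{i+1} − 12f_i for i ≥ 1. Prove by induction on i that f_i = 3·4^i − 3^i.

Base cases: f_1 = 9 and 3·4^1 − 3^1 = 9; f_2 = 39 and 3·4^2 − 3^2 = 39.
Assume f_t = 3·4^t − 3^t for all 1 ≤ t ≤ j, where j ≥ 2.
Then f_{j+1} = 7f_j − 12f_{j−1} = 7·(3·4^j − 3^j) − 12·(3·4^{j−1} − 3^{j−1}) = 3·(7·4 − 12)4^{j−1} − (7·3 − 12)3^{j−1} = 48·4^{j−1} − 9·3^{j−1} = 3·4^{j+1} − 3^{j+1}.
So the formula holds for j+1, and by strong induction f_i = 3·4^i − 3^i for all i ≥ 1.

f_i = 3·4^i − 3^i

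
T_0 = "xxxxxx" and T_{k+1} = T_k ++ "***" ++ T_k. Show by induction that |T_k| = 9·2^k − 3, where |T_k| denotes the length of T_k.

Base case: |T_0| = 6, and 9·2^0 − 3 = 6.
Assume |T_m| = 9·2^m − 3.
Then |T_{m+1}| = |T_m| + 3 + |T_m| = 2|T_m| + 3 = 2(9·2^m − 3) + 3 = 9·2^{m+1} − 6 + 3 = 9·2^{m+1} − 3.
Hence |T_k| = 9·2^k − 3 for every k ≥ 0, by induction.

|T_k| = 9·2^k − 3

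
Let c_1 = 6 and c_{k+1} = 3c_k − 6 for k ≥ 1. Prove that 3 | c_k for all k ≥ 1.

Base case: c_1 = 6 = 3·2, so 3 | c_1.
Assume 3 | c_r, so c_r = 3t for some integer t.
Then c_{r+1} = 3c_r − 6 = 3·(3t) − 6 = 3(3t − 2), so 3 | c_{r+1}.
Hence 3 | c_k for every k ≥ 1, by induction.

3 | c_k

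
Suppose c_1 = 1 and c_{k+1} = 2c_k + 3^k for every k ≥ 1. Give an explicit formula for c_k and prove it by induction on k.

Claim: c_k = -2^k + 3^k.

Base case: c_1 = 1, and -2^1 + 3^1 = -2 + 3 = 1.
Assume c_m = -2^m + 3^m for some m ≥ 1.
Then c_{m+1} = 2c_m + 3^m = 2·(-2^m + 3^m) + 3^m = -2^{m+1} + 2·3^m + 3^m = -2^{m+1} + 3·3^m = -2^{m+1} + 3^{m+1}.
Hence c_k = -2^k + 3^k for every k ≥ 1, by induction.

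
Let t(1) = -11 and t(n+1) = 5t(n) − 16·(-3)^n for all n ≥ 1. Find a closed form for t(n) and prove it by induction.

Claim: t(n) = -5^n + 2·(-3)^n.

Base case: t(1) = -11, and -5^1 + 2·(-3)^1 = -5 − 6 = -11.
Assume t(k) = -5^k + 2·(-3)^k for some k ≥ 1.
Then t(k+1) = 5t(k) − 16·(-3)^k = 5·(-5^k + 2·(-3)^k) − 16·(-3)^k = -5^{k+1} + 10·(-3)^k − 16·(-3)^k = -5^{k+1} − 6·(-3)^k = -5^{k+1} + 2·(-3)^{k+1}.
This completes the inductive step, so t(n) = -5^n + 2·(-3)^n for all n ≥ 1.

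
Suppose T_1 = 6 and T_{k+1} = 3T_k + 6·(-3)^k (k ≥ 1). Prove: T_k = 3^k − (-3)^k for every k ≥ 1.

Base case: T_1 = 6, and 3^1 − (-3)^1 = 3 + 3 = 6.
Assume T_r = 3^r − (-3)^r for some r ≥ 1.
Then T_{r+1} = 3T_r + 6·(-3)^r = 3·(3^r − (-3)^r) + 6·(-3)^r = 3^{r+1} − 3·(-3)^r + 6·(-3)^r = 3^{r+1} + 3·(-3)^r = 3^{r+1} − (-3)^{r+1}.
By induction, T_k = 3^k − (-3)^k for all k ≥ 1.

T_k = 3^k − (-3)^k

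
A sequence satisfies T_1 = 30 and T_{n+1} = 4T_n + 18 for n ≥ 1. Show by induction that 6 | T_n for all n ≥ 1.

Base case: T_1 = 30 = 6·5, so 6 | T_1.
Assume 6 | T_r, so T_r = 6t for some integer t.
Then T_{r+1} = 4T_r + 18 = 4·(6t) + 18 = 6(4t + 3), so 6 | T_{r+1}.
By induction, 6 | T_n for all n ≥ 1.

6 | T_n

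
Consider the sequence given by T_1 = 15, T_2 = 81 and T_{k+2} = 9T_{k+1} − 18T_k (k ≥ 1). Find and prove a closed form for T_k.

Claim: T_k = 3^k + 2·6^k.

Base cases: T_1 = 15 and 3^1 + 2·6^1 = 15; T_2 = 81 and 3^2 + 2·6^2 = 81.
Assume T_j = 3^j + 2·6^j for all 1 ≤ j ≤ r, where r ≥ 2.
Then T_{r+1} = 9T_r − 18T_{r−1} = 9·(3^r + 2·6^r) − 18·(3^{r−1} + 2·6^{r−1}) = (9·3 − 18)3^{r−1} + 2·(9·6 − 18)6^{r−1} = 9·3^{r−1} + 72·6^{r−1} = 3^{r+1} + 2·6^{r+1}.
So the formula holds for r+1, and by strong induction T_k = 3^k + 2·6^k for all k ≥ 1.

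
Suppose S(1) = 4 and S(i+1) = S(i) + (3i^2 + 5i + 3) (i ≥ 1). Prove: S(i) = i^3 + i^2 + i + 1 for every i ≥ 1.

Base case: S(1) = 4, and 1^3 + 1^2 + 1 + 1 = 4.
Assume S(j) = j^3 + j^2 + j + 1.
Then S(j+1) = S(j) + (3j^2 + 5j + 3) = (j^3 + j^2 + j + 1) + (3j^2 + 5j + 3) = j^3 + 4j^2 + 6j + 4,
and (j+1)^3 + (j+1)^2 + (j+1) + 1 = j^3 + 4j^2 + 6j + 4.
This completes the inductive step, so S(i) = i^3 + i^2 + i + 1 for all i ≥ 1.

S(i) = i^3 + i^2 + i + 1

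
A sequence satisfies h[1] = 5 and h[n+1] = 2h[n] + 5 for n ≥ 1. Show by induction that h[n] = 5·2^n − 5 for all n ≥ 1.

Base case: h[1] = 5, and 5·2^1 − 5 = 10 − 5 = 5.
Assume h[j] = 5·2^j − 5 for some j ≥ 1.
Then h[j+1] = 2h[j] + 5 = 2·(5·2^j − 5) + 5 = 10·2^j − 10 + 5 = 5·2^{j+1} − 5.
By induction, h[n] = 5·2^n − 5 for all n ≥ 1.

h[n] = 5·2^n − 5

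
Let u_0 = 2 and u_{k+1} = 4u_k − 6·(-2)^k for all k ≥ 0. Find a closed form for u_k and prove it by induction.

Claim: u_k = 4^k + (-2)^k.

Base case: u_0 = 2, and 4^0 + (-2)^0 = 1 + 1 = 2.
Assume u_r = 4^r + (-2)^r for some r ≥ 0.
Then u_{r+1} = 4u_r − 6·(-2)^r = 4·(4^r + (-2)^r) − 6·(-2)^r = 4^{r+1} + 4·(-2)^r − 6·(-2)^r = 4^{r+1} − 2·(-2)^r = 4^{r+1} + (-2)^{r+1}.
By induction, u_k = 4^k + (-2)^k for all k ≥ 0.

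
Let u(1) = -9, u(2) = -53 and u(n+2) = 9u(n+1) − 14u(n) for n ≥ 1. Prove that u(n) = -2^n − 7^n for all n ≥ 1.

Base cases: u(1) = -9 and -2^1 − 7^1 = -9; u(2) = -53 and -2^2 − 7^2 = -53.
Assume u(i) = -2^i − 7^i for all 1 ≤ i ≤ j, where j ≥ 2.
Then u(j+1) = 9u(j) − 14u(j−1) = 9·(-2^j − 7^j) − 14·(-2^{j−1} − 7^{j−1}) = -(9·2 − 14)2^{j−1} − (9·7 − 14)7^{j−1} = -4·2^{j−1} − 49·7^{j−1} = -2^{j+1} − 7^{j+1}.
Hence u(n) = -2^n − 7^n for every n ≥ 1, by strong induction.

u(n) = -2^n − 7^n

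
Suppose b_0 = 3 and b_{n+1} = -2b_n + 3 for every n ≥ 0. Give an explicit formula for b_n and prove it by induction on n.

Claim: b_n = 2·(-2)^n + 1.

Base case: b_0 = 3, and 2·(-2)^0 + 1 = 2 + 1 = 3.
Assume b_k = 2·(-2)^k + 1 for some k ≥ 0.
Then b_{k+1} = -2b_k + 3 = -2·(2·(-2)^k + 1) + 3 = -4·(-2)^k − 2 + 3 = 2·(-2)^{k+1} + 1.
This completes the inductive step, so b_n = 2·(-2)^n + 1 for all n ≥ 0.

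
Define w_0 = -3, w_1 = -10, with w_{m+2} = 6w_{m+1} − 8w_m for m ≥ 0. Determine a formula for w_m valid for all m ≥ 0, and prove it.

Claim: w_m = -2^m − 2·4^m.

Base cases: w_0 = -3 and -2^0 − 2·4^0 = -3; w_1 = -10 and -2^1 − 2·4^1 = -10.
Assume w_i = -2^i − 2·4^i for all 0 ≤ i ≤ j, where j ≥ 1.
Then w_{j+1} = 6w_j − 8w_{j−1} = 6·(-2^j − 2·4^j) − 8·(-2^{j−1} − 2·4^{j−1}) = -(6·2 − 8)2^{j−1} − 2·(6·4 − 8)4^{j−1} = -4·2^{j−1} − 32·4^{j−1} = -2^{j+1} − 2·4^{j+1}.
So the formula holds for j+1, and by strong induction w_m = -2^m − 2·4^m for all m ≥ 0.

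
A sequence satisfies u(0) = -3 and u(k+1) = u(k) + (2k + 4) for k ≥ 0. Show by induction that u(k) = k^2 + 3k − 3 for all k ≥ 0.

Base case: u(0) = -3, and 0^2 + 3·0 − 3 = -3.
Assume u(r) = r^2 + 3r − 3.
Then u(r+1) = u(r) + (2r + 4) = (r^2 + 3r − 3) + (2r + 4) = r^2 + 5r + 1,
and (r+1)^2 + 3·(r+1) − 3 = r^2 + 5r + 1.
Hence u(k) = k^2 + 3k − 3 for every k ≥ 0, by induction.

u(k) = k^2 + 3k − 3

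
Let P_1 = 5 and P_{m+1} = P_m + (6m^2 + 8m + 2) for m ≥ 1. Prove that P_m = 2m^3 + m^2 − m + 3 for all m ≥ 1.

Base case: P_1 = 5, and 2·1^3 + 1^2 − 1 + 3 = 5.
Assume P_r = 2r^3 + r^2 − r + 3.
Then P_{r+1} = P_r + (6r^2 + 8r + 2) = (2r^3 + r^2 − r + 3) + (6r^2 + 8r + 2) = 2r^3 + 7r^2 + 7r + 5,
and 2·(r+1)^3 + (r+1)^2 − (r+1) + 3 = 2r^3 + 7r^2 + 7r + 5.
Hence P_m = 2m^3 + m^2 − m + 3 for every m ≥ 1, by induction.

P_m = 2m^3 + m^2 − m + 3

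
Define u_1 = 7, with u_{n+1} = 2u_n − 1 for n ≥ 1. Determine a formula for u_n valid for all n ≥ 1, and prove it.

Claim: u_n = 3·2^n + 1.

Base case: u_1 = 7, and 3·2^1 + 1 = 6 + 1 = 7.
Assume u_k = 3·2^k + 1 for some k ≥ 1.
Then u_{k+1} = 2u_k − 1 = 2·(3·2^k + 1) − 1 = 6·2^k + 2 − 1 = 3·2^{k+1} + 1.
By induction, u_n = 3·2^n + 1 for all n ≥ 1.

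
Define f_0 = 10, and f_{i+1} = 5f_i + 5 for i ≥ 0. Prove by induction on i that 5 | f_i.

Base case: f_0 = 10 = 5·2, so 5 | f_0.
Assume 5 | f_k, so f_k = 5t for some integer t.
Then f_{k+1} = 5f_k + 5 = 5·(5t) + 5 = 5(5t + 1), so 5 | f_{k+1}.
Hence 5 | f_i for every i ≥ 0, by induction.

5 | f_i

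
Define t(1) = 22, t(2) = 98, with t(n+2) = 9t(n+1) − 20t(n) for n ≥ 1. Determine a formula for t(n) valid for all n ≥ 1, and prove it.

Claim: t(n) = 3·4^n + 2·5^n.

Base cases: t(1) = 22 and 3·4^1 + 2·5^1 = 22; t(2) = 98 and 3·4^2 + 2·5^2 = 98.
Assume t(i) = 3·4^i + 2·5^i for all 1 ≤ i ≤ j, where j ≥ 2.
Then t(j+1) = 9t(j) − 20t(j−1) = 9·(3·4^j + 2·5^j) − 20·(3·4^{j−1} + 2·5^{j−1}) = 3·(9·4 − 20)4^{j−1} + 2·(9·5 − 20)5^{j−1} = 48·4^{j−1} + 50·5^{j−1} = 3·4^{j+1} + 2·5^{j+1}.
So the formula holds for j+1, and by strong induction t(n) = 3·4^n + 2·5^n for all n ≥ 1.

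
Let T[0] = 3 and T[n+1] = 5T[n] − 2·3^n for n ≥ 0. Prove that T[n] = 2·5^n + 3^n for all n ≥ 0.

Base case: T[0] = 3, and 2·5^0 + 3^0 = 2 + 1 = 3.
Assume T[k] = 2·5^k + 3^k for some k ≥ 0.
Then T[k+1] = 5T[k] − 2·3^k = 5·(2·5^k + 3^k) − 2·3^k = 2·5^{k+1} + 5·3^k − 2·3^k = 2·5^{k+1} + 3·3^k = 2·5^{k+1} + 3^{k+1}.
Hence T[n] = 2·5^n + 3^n for every n ≥ 0, by induction.

T[n] = 2·5^n + 3^n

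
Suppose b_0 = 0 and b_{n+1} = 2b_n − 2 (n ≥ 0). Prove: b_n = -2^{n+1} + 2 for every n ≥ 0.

Base case: b_0 = 0, and -2^{0+1} + 2 = -2 + 2 = 0.
Assume b_j = -2^{j+1} + 2 for some j ≥ 0.
Then b_{j+1} = 2b_j − 2 = 2·(-2^{j+1} + 2) − 2 = -2^{j+2} + 4 − 2 = -2^{j+2} + 2.
So the formula holds for j+1, and by induction b_n = -2^{n+1} + 2 for all n ≥ 0.

b_n = -2^{n+1} + 2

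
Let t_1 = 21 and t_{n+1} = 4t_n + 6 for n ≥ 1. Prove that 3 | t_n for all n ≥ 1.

Base case: t_1 = 21 = 3·7, so 3 | t_1.
Assume 3 | t_j, so t_j = 3s for some integer s.
Then t_{j+1} = 4t_j + 6 = 4·(3s) + 6 = 3(4s + 2), so 3 | t_{j+1}.
This completes the inductive step, so 3 | t_n for all n ≥ 1.

3 | t_n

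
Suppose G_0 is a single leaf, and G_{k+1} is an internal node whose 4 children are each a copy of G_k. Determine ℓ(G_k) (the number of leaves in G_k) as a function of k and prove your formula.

Claim: ℓ(G_k) = 4^k.

Base case: ℓ(G_0) = 1, and 4^0 = 1.
Assume ℓ(G_r) = 4^r.
Then ℓ(G_{r+1}) = 4·ℓ(G_r) = 4·4^r = 4^{r+1}.
Hence ℓ(G_k) = 4^k for every k ≥ 0, by induction.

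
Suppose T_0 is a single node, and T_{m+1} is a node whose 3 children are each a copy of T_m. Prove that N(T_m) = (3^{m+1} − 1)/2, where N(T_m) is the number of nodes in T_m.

Base case: N(T_0) = 1, and (3^{0+1} − 1)/2 = 1.
Assume N(T_r) = (3^{r+1} − 1)/2.
Then N(T_{r+1}) = 1 + 3N(T_r) = 1 + 3·(3^{r+1} − 1)/2 = 1 + (3^{r+2} − 3)/2 = (2 + 3^{r+2} − 3)/2 = (3^{r+2} − 1)/2.
Hence N(T_m) = (3^{m+1} − 1)/2 for every m ≥ 0, by induction.

N(T_m) = (3^{m+1} − 1)/2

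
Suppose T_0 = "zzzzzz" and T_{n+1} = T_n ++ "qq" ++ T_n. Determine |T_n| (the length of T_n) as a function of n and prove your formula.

Claim: |T_n| = 2^{n+3} − 2.

Base case: |T_0| = 6, and 2^{0+3} − 2 = 6.
Assume |T_j| = 2^{j+3} − 2.
Then |T_{j+1}| = |T_j| + 2 + |T_j| = 2|T_j| + 2 = 2(2^{j+3} − 2) + 2 = 2^{j+1+3} − 4 + 2 = 2^{j+1+3} − 2.
So the formula holds for j+1, and by induction |T_n| = 2^{n+3} − 2 for all n ≥ 0.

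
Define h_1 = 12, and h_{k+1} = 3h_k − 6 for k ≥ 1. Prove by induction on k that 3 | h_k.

Base case: h_1 = 12 = 3·4, so 3 | h_1.
Assume 3 | h_m, so h_m = 3t for some integer t.
Then h_{m+1} = 3h_m − 6 = 3·(3t) − 6 = 3(3t − 2), so 3 | h_{m+1}.
Hence 3 | h_k for every k ≥ 1, by induction.

3 | h_k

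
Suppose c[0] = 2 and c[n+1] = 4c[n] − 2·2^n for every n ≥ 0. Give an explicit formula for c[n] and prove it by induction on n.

Claim: c[n] = 4^n + 2^n.

Base case: c[0] = 2, and 4^0 + 2^0 = 1 + 1 = 2.
Assume c[r] = 4^r + 2^r for some r ≥ 0.
Then c[r+1] = 4c[r] − 2·2^r = 4·(4^r + 2^r) − 2·2^r = 4^{r+1} + 4·2^r − 2·2^r = 4^{r+1} + 2·2^r = 4^{r+1} + 2^{r+1}.
This completes the inductive step, so c[n] = 4^n + 2^n for all n ≥ 0.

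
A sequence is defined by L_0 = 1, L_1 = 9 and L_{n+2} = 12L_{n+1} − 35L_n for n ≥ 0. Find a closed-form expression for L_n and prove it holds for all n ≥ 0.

Claim: L_n = 2·7^n − 5^n.

Base cases: L_0 = 1 and 2·7^0 − 5^0 = 1; L_1 = 9 and 2·7^1 − 5^1 = 9.
Assume L_j = 2·7^j − 5^j for all 0 ≤ j ≤ m, where m ≥ 1.
Then L_{m+1} = 12L_m − 35L_{m−1} = 12·(2·7^m − 5^m) − 35·(2·7^{m−1} − 5^{m−1}) = 2·(12·7 − 35)7^{m−1} − (12·5 − 35)5^{m−1} = 98·7^{m−1} − 25·5^{m−1} = 2·7^{m+1} − 5^{m+1}.
So the formula holds for m+1, and by strong induction L_n = 2·7^n − 5^n for all n ≥ 0.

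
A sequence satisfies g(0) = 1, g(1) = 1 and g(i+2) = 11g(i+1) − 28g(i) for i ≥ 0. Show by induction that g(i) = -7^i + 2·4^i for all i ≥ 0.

Base cases: g(0) = 1 and -7^0 + 2·4^0 = 1; g(1) = 1 and -7^1 + 2·4^1 = 1.
Assume g(j) = -7^j + 2·4^j for all 0 ≤ j ≤ m, where m ≥ 1.
Then g(m+1) = 11g(m) − 28g(m−1) = 11·(-7^m + 2·4^m) − 28·(-7^{m−1} + 2·4^{m−1}) = -(11·7 − 28)7^{m−1} + 2·(11·4 − 28)4^{m−1} = -49·7^{m−1} + 32·4^{m−1} = -7^{m+1} + 2·4^{m+1}.
By strong induction, g(i) = -7^i + 2·4^i for all i ≥ 0.

g(i) = -7^i + 2·4^i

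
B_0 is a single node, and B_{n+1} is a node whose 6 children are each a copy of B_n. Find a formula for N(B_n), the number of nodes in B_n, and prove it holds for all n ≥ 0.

Claim: N(B_n) = (6^{n+1} − 1)/5.

Base case: N(B_0) = 1, and (6^{0+1} − 1)/5 = 1.
Assume N(B_r) = (6^{r+1} − 1)/5.
Then N(B_{r+1}) = 1 + 6N(B_r) = 1 + 6·(6^{r+1} − 1)/5 = 1 + (6^{r+2} − 6)/5 = (5 + 6^{r+2} − 6)/5 = (6^{r+2} − 1)/5.
By induction, N(B_n) = (6^{n+1} − 1)/5 for all n ≥ 0.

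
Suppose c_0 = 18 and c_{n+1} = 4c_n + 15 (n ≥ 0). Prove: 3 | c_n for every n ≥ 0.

Base case: c_0 = 18 = 3·6, so 3 | c_0.
Assume 3 | c_j, so c_j = 3t for some integer t.
Then c_{j+1} = 4c_j + 15 = 4·(3t) + 15 = 3(4t + 5), so 3 | c_{j+1}.
So the property holds for j+1, and by induction 3 | c_n for all n ≥ 0.

3 | c_n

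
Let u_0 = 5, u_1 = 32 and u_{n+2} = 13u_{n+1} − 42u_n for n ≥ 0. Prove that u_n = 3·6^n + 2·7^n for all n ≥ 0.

Base cases: u_0 = 5 and 3·6^0 + 2·7^0 = 5; u_1 = 32 and 3·6^1 + 2·7^1 = 32.
Assume u_j = 3·6^j + 2·7^j for all 0 ≤ j ≤ m, where m ≥ 1.
Then u_{m+1} = 13u_m − 42u_{m−1} = 13·(3·6^m + 2·7^m) − 42·(3·6^{m−1} + 2·7^{m−1}) = 3·(13·6 − 42)6^{m−1} + 2·(13·7 − 42)7^{m−1} = 108·6^{m−1} + 98·7^{m−1} = 3·6^{m+1} + 2·7^{m+1}.
This completes the inductive step, so u_n = 3·6^n + 2·7^n for all n ≥ 0.

u_n = 3·6^n + 2·7^n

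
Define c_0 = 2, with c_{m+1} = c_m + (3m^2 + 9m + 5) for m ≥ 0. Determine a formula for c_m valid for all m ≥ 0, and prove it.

Claim: c_m = m^3 + 3m^2 + m + 2.

Base case: c_0 = 2, and 0^3 + 3·0^2 + 0 + 2 = 2.
Assume c_r = r^3 + 3r^2 + r + 2.
Then c_{r+1} = c_r + (3r^2 + 9r + 5) = (r^3 + 3r^2 + r + 2) + (3r^2 + 9r + 5) = r^3 + 6r^2 + 10r + 7,
and (r+1)^3 + 3·(r+1)^2 + (r+1) + 2 = r^3 + 6r^2 + 10r + 7.
By induction, c_m = m^3 + 3m^2 + m + 2 for all m ≥ 0.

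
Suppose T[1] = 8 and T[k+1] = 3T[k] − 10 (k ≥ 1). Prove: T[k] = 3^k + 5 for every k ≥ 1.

Base case: T[1] = 8, and 3^1 + 5 = 3 + 5 = 8.
Assume T[m] = 3^m + 5 for some m ≥ 1.
Then T[m+1] = 3T[m] − 10 = 3·(3^m + 5) − 10 = 3^{m+1} + 15 − 10 = 3^{m+1} + 5.
So the formula holds for m+1, and by induction T[k] = 3^k + 5 for all k ≥ 1.

T[k] = 3^k + 5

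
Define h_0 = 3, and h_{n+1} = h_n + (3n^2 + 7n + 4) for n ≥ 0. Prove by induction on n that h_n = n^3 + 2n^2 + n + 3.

Base case: h_0 = 3, and 0^3 + 2·0^2 + 0 + 3 = 3.
Assume h_r = r^3 + 2r^2 + r + 3.
Then h_{r+1} = h_r + (3r^2 + 7r + 4) = (r^3 + 2r^2 + r + 3) + (3r^2 + 7r + 4) = r^3 + 5r^2 + 8r + 7,
and (r+1)^3 + 2·(r+1)^2 + (r+1) + 3 = r^3 + 5r^2 + 8r + 7.
By induction, h_n = n^3 + 2n^2 + n + 3 for all n ≥ 0.

h_n = n^3 + 2n^2 + n + 3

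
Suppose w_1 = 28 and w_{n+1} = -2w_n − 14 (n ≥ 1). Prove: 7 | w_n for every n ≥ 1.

Base case: w_1 = 28 = 7·4, so 7 | w_1.
Assume 7 | w_k, so w_k = 7t for some integer t.
Then w_{k+1} = -2w_k − 14 = -2·(7t) − 14 = 7(-2t − 2), so 7 | w_{k+1}.
By induction, 7 | w_n for all n ≥ 1.

7 | w_n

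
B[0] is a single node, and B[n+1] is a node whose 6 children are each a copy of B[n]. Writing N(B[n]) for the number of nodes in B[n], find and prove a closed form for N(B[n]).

Claim: N(B[n]) = (6^{n+1} − 1)/5.

Base case: N(B[0]) = 1, and (6^{0+1} − 1)/5 = 1.
Assume N(B[m]) = (6^{m+1} − 1)/5.
Then N(B[m+1]) = 1 + 6N(B[m]) = 1 + 6·(6^{m+1} − 1)/5 = 1 + (6^{m+2} − 6)/5 = (5 + 6^{m+2} − 6)/5 = (6^{m+2} − 1)/5.
Hence N(B[n]) = (6^{n+1} − 1)/5 for every n ≥ 0, by induction.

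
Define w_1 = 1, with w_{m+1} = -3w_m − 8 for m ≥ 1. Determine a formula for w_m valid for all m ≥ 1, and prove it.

Claim: w_m = -(-3)^m − 2.

Base case: w_1 = 1, and -(-3)^1 − 2 = 3 − 2 = 1.
Assume w_k = -(-3)^k − 2 for some k ≥ 1.
Then w_{k+1} = -3w_k − 8 = -3·(-(-3)^k − 2) − 8 = 3·(-3)^k + 6 − 8 = -(-3)^{k+1} − 2.
By induction, w_m = -(-3)^m − 2 for all m ≥ 1.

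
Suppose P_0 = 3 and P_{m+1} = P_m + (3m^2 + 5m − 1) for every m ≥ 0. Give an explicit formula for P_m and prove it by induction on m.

Claim: P_m = m^3 + m^2 − 3m + 3.

Base case: P_0 = 3, and 0^3 + 0^2 − 3·0 + 3 = 3.
Assume P_r = r^3 + r^2 − 3r + 3.
Then P_{r+1} = P_r + (3r^2 + 5r − 1) = (r^3 + r^2 − 3r + 3) + (3r^2 + 5r − 1) = r^3 + 4r^2 + 2r + 2,
and (r+1)^3 + (r+1)^2 − 3·(r+1) + 3 = r^3 + 4r^2 + 2r + 2.
By induction, P_m = m^3 + m^2 − 3m + 3 for all m ≥ 0.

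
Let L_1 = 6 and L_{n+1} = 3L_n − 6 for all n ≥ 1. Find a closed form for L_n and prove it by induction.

Claim: L_n = 3^n + 3.

Base case: L_1 = 6, and 3^1 + 3 = 3 + 3 = 6.
Assume L_j = 3^j + 3 for some j ≥ 1.
Then L_{j+1} = 3L_j − 6 = 3·(3^j + 3) − 6 = 3^{j+1} + 9 − 6 = 3^{j+1} + 3.
Hence L_n = 3^n + 3 for every n ≥ 1, by induction.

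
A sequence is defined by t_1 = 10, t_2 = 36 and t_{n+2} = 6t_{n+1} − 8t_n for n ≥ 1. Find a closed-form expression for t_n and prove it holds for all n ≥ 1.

Claim: t_n = 2·4^n + 2^n.

Base cases: t_1 = 10 and 2·4^1 + 2^1 = 10; t_2 = 36 and 2·4^2 + 2^2 = 36.
Assume t_j = 2·4^j + 2^j for all 1 ≤ j ≤ r, where r ≥ 2.
Then t_{r+1} = 6t_r − 8t_{r−1} = 6·(2·4^r + 2^r) − 8·(2·4^{r−1} + 2^{r−1}) = 2·(6·4 − 8)4^{r−1} + (6·2 − 8)2^{r−1} = 32·4^{r−1} + 4·2^{r−1} = 2·4^{r+1} + 2^{r+1}.
This completes the inductive step, so t_n = 2·4^n + 2^n for all n ≥ 1.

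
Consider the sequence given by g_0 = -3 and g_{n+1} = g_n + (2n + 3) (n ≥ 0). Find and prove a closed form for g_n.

Claim: g_n = n^2 + 2n − 3.

Base case: g_0 = -3, and 0^2 + 2·0 − 3 = -3.
Assume g_m = m^2 + 2m − 3.
Then g_{m+1} = g_m + (2m + 3) = (m^2 + 2m − 3) + (2m + 3) = m^2 + 4m,
and (m+1)^2 + 2·(m+1) − 3 = m^2 + 4m.
By induction, g_n = n^2 + 2n − 3 for all n ≥ 0.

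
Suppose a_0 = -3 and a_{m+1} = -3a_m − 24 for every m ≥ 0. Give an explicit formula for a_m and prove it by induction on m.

Claim: a_m = 3·(-3)^m − 6.

Base case: a_0 = -3, and 3·(-3)^0 − 6 = 3 − 6 = -3.
Assume a_j = 3·(-3)^j − 6 for some j ≥ 0.
Then a_{j+1} = -3a_j − 24 = -3·(3·(-3)^j − 6) − 24 = -9·(-3)^j + 18 − 24 = 3·(-3)^{j+1} − 6.
So the formula holds for j+1, and by induction a_m = 3·(-3)^m − 6 for all m ≥ 0.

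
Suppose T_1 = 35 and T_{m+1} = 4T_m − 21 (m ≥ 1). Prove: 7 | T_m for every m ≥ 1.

Base case: T_1 = 35 = 7·5, so 7 | T_1.
Assume 7 | T_k, so T_k = 7t for some integer t.
Then T_{k+1} = 4T_k − 21 = 4·(7t) − 21 = 7(4t − 3), so 7 | T_{k+1}.
This completes the inductive step, so 7 | T_m for all m ≥ 1.

7 | T_m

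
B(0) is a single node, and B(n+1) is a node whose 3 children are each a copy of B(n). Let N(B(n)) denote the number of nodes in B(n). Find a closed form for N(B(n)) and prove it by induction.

Claim: N(B(n)) = (3^{n+1} − 1)/2.

Base case: N(B(0)) = 1, and (3^{0+1} − 1)/2 = 1.
Assume N(B(k)) = (3^{k+1} − 1)/2.
Then N(B(k+1)) = 1 + 3N(B(k)) = 1 + 3·(3^{k+1} − 1)/2 = 1 + (3^{k+2} − 3)/2 = (2 + 3^{k+2} − 3)/2 = (3^{k+2} − 1)/2.
This completes the inductive step, so N(B(n)) = (3^{n+1} − 1)/2 for all n ≥ 0.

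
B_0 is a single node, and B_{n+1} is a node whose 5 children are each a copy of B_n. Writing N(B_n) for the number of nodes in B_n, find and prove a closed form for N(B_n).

Claim: N(B_n) = (5^{n+1} − 1)/4.

Base case: N(B_0) = 1, and (5^{0+1} − 1)/4 = 1.
Assume N(B_j) = (5^{j+1} − 1)/4.
Then N(B_{j+1}) = 1 + 5N(B_j) = 1 + 5·(5^{j+1} − 1)/4 = 1 + (5^{j+2} − 5)/4 = (4 + 5^{j+2} − 5)/4 = (5^{j+2} − 1)/4.
This completes the inductive step, so N(B_n) = (5^{n+1} − 1)/4 for all n ≥ 0.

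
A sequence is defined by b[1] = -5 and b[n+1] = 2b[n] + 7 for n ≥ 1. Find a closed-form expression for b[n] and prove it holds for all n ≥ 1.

Claim: b[n] = 2^n − 7.

Base case: b[1] = -5, and 2^1 − 7 = 2 − 7 = -5.
Assume b[j] = 2^j − 7 for some j ≥ 1.
Then b[j+1] = 2b[j] + 7 = 2·(2^j − 7) + 7 = 2^{j+1} − 14 + 7 = 2^{j+1} − 7.
This completes the inductive step, so b[n] = 2^n − 7 for all n ≥ 1.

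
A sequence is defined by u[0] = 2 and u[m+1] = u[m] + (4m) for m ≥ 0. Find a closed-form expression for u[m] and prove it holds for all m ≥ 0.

Claim: u[m] = 2m^2 − 2m + 2.

Base case: u[0] = 2, and 2·0^2 − 2·0 + 2 = 2.
Assume u[r] = 2r^2 − 2r + 2.
Then u[r+1] = u[r] + (4r) = (2r^2 − 2r + 2) + (4r) = 2r^2 + 2r + 2,
and 2·(r+1)^2 − 2·(r+1) + 2 = 2r^2 + 2r + 2.
Hence u[m] = 2m^2 − 2m + 2 for every m ≥ 0, by induction.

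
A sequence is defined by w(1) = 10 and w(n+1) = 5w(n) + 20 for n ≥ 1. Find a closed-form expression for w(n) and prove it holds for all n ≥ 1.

Claim: w(n) = 3·5^n − 5.

Base case: w(1) = 10, and 3·5^1 − 5 = 15 − 5 = 10.
Assume w(k) = 3·5^k − 5 for some k ≥ 1.
Then w(k+1) = 5w(k) + 20 = 5·(3·5^k − 5) + 20 = 15·5^k − 25 + 20 = 3·5^{k+1} − 5.
Hence w(n) = 3·5^n − 5 for every n ≥ 1, by induction.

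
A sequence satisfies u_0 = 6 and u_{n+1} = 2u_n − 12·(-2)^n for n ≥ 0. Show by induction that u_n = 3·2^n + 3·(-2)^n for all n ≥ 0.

Base case: u_0 = 6, and 3·2^0 + 3·(-2)^0 = 3 + 3 = 6.
Assume u_k = 3·2^k + 3·(-2)^k for some k ≥ 0.
Then u_{k+1} = 2u_k − 12·(-2)^k = 2·(3·2^k + 3·(-2)^k) − 12·(-2)^k = 3·2^{k+1} + 6·(-2)^k − 12·(-2)^k = 3·2^{k+1} − 6·(-2)^k = 3·2^{k+1} + 3·(-2)^{k+1}.
This completes the inductive step, so u_n = 3·2^n + 3·(-2)^n for all n ≥ 0.

u_n = 3·2^n + 3·(-2)^n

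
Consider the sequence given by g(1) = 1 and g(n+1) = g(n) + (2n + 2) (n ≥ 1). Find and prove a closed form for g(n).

Claim: g(n) = n^2 + n − 1.

Base case: g(1) = 1, and 1^2 + 1 − 1 = 1.
Assume g(j) = j^2 + j − 1.
Then g(j+1) = g(j) + (2j + 2) = (j^2 + j − 1) + (2j + 2) = j^2 + 3j + 1,
and (j+1)^2 + (j+1) − 1 = j^2 + 3j + 1.
By induction, g(n) = n^2 + n − 1 for all n ≥ 1.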